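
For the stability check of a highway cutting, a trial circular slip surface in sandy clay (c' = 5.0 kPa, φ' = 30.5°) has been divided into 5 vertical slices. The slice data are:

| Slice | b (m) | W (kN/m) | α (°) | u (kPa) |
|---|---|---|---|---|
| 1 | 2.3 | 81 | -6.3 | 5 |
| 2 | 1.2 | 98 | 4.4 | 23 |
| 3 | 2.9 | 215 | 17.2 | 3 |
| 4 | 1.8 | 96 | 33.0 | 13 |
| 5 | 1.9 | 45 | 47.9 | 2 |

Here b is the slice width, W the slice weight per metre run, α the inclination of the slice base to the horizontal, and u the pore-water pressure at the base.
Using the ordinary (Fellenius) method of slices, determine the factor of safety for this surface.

FS = 2.03

Ordinary method of slices: FS = Σ[c'·Δl_i + (W_i cosα_i − u_i·Δl_i)·tanφ'] / Σ W_i sinα_i, with Δl_i = b_i / cosα_i.
Slice 1: Δl = 2.3/cos(-6.3°) = 2.314 m; N'_1 = 81·cos(-6.3°) − 5·2.314 = 68.9; c'Δl = 11.57; W sinα = -8.9
Slice 2: Δl = 1.2/cos4.4° = 1.204 m; N'_2 = 98·cos4.4° − 23·1.204 = 70.0; c'Δl = 6.02; W sinα = 7.5
Slice 3: Δl = 2.9/cos17.2° = 3.036 m; N'_3 = 215·cos17.2° − 3·3.036 = 196.3; c'Δl = 15.18; W sinα = 63.6
Slice 4: Δl = 1.8/cos33.0° = 2.146 m; N'_4 = 96·cos33.0° − 13·2.146 = 52.6; c'Δl = 10.73; W sinα = 52.3
Slice 5: Δl = 1.9/cos47.9° = 2.834 m; N'_5 = 45·cos47.9° − 2·2.834 = 24.5; c'Δl = 14.17; W sinα = 33.4
Σc'Δl = 57.7 kN/m; ΣN' = 412.4 kN/m; ΣW sinα = 147.9 kN/m
Resisting = 57.7 + 412.4·tan30.5° = 57.7 + 242.9 = 300.6 kN/m
FS = 300.6 / 147.9 = 2.032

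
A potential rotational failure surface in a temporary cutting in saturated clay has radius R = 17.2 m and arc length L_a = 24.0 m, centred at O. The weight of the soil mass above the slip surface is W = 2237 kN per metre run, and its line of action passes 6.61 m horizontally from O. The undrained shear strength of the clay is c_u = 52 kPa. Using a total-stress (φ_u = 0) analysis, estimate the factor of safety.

FS = 1.45

Taking moments about the centre O, the resisting moment is provided by the undrained shear strength acting along the arc:
M_R = c_u·L_a·R = 52·24.00·17.2 = 21465.6 kN·m/m
M_D = W·d = 2237·6.61 = 14786.6 kN·m/m
FS = M_R / M_D = 21465.6 / 14786.6 = 1.452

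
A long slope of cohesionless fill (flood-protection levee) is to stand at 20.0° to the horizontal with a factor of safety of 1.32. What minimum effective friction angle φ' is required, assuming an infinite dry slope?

FS = tanφ'/tanβ ⇒ tanφ' = FS · tanβ = 1.32 · tan20.0° = 0.4804
φ' = arctan(0.4804) = 25.66°

φ' = 25.7°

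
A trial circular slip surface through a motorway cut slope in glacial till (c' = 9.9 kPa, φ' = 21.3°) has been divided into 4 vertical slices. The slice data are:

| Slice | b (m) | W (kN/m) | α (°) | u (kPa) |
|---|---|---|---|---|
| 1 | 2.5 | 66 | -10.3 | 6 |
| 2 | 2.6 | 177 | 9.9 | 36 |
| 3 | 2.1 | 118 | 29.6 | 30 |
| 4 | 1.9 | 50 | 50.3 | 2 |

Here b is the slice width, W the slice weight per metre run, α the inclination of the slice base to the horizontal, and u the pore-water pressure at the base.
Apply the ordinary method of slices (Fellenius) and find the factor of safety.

Ordinary method of slices: FS = Σ[c'·Δl_i + (W_i cosα_i − u_i·Δl_i)·tanφ'] / Σ W_i sinα_i, with Δl_i = b_i / cosα_i.
Slice 1: Δl = 2.5/cos(-10.3°) = 2.541 m; N'_1 = 66·cos(-10.3°) − 6·2.541 = 49.7; c'Δl = 25.16; W sinα = -11.8
Slice 2: Δl = 2.6/cos9.9° = 2.639 m; N'_2 = 177·cos9.9° − 36·2.639 = 79.3; c'Δl = 26.13; W sinα = 30.4
Slice 3: Δl = 2.1/cos29.6° = 2.415 m; N'_3 = 118·cos29.6° − 30·2.415 = 30.1; c'Δl = 23.91; W sinα = 58.3
Slice 4: Δl = 1.9/cos50.3° = 2.974 m; N'_4 = 50·cos50.3° − 2·2.974 = 26.0; c'Δl = 29.45; W sinα = 38.5
Σc'Δl = 104.6 kN/m; ΣN' = 185.2 kN/m; ΣW sinα = 115.4 kN/m
Resisting = 104.6 + 185.2·tan21.3° = 104.6 + 72.2 = 176.8 kN/m
FS = 176.8 / 115.4 = 1.533

FS = 1.53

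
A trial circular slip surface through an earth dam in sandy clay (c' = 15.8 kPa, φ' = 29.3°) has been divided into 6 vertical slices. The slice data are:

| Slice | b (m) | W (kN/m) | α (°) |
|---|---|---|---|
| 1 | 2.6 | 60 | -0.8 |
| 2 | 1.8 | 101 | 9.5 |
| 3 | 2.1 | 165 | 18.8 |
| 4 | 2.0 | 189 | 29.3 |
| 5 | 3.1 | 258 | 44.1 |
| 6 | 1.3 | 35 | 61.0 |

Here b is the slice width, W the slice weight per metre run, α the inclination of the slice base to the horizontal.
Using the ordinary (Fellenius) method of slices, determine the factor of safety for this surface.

FS = 1.71

Ordinary method of slices: FS = Σ[c'·Δl_i + (W_i cosα_i)·tanφ'] / Σ W_i sinα_i, with Δl_i = b_i / cosα_i.
Slice 1: Δl = 2.6/cos(-0.8°) = 2.600 m; N'_1 = 60·cos(-0.8°) = 60.0; c'Δl = 41.08; W sinα = -0.8
Slice 2: Δl = 1.8/cos9.5° = 1.825 m; N'_2 = 101·cos9.5° = 99.6; c'Δl = 28.84; W sinα = 16.7
Slice 3: Δl = 2.1/cos18.8° = 2.218 m; N'_3 = 165·cos18.8° = 156.2; c'Δl = 35.05; W sinα = 53.2
Slice 4: Δl = 2.0/cos29.3° = 2.293 m; N'_4 = 189·cos29.3° = 164.8; c'Δl = 36.24; W sinα = 92.5
Slice 5: Δl = 3.1/cos44.1° = 4.317 m; N'_5 = 258·cos44.1° = 185.3; c'Δl = 68.21; W sinα = 179.5
Slice 6: Δl = 1.3/cos61.0° = 2.681 m; N'_6 = 35·cos61.0° = 17.0; c'Δl = 42.37; W sinα = 30.6
Σc'Δl = 251.8 kN/m; ΣN' = 682.9 kN/m; ΣW sinα = 371.7 kN/m
Resisting = 251.8 + 682.9·tan29.3° = 251.8 + 383.2 = 635.0 kN/m
FS = 635.0 / 371.7 = 1.709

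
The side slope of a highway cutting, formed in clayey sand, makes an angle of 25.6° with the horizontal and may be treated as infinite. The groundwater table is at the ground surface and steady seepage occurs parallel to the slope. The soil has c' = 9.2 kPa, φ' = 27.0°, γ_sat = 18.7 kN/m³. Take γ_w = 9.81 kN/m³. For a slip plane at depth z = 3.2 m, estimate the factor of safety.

With seepage parallel to the slope and the water table at the surface, the effective normal stress on the slip plane uses the buoyant unit weight γ' = γ_sat − γ_w while the driving shear stress uses γ_sat:
FS = [c' + γ' z cos²β tanφ'] / [γ_sat z sinβ cosβ]
γ' = 18.7 − 9.81 = 8.89 kN/m³
Numerator = 9.2 + 8.89·3.2·cos²25.6°·tan27.0° = 9.2 + 8.89·3.2·0.8133·0.5095 = 20.989 kPa
Denominator = 18.7·3.2·sin25.6°·cos25.6° = 18.7·3.2·0.4321·0.9018 = 23.318 kPa
FS = 20.989 / 23.318 = 0.900

FS = 0.90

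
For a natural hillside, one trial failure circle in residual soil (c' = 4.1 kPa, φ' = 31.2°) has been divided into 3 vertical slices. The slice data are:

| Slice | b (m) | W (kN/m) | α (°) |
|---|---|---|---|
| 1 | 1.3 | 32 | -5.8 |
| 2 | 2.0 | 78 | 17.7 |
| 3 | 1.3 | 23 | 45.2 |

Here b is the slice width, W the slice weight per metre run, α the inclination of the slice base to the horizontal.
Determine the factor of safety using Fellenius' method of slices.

Ordinary method of slices: FS = Σ[c'·Δl_i + (W_i cosα_i)·tanφ'] / Σ W_i sinα_i, with Δl_i = b_i / cosα_i.
Slice 1: Δl = 1.3/cos(-5.8°) = 1.307 m; N'_1 = 32·cos(-5.8°) = 31.8; c'Δl = 5.36; W sinα = -3.2
Slice 2: Δl = 2.0/cos17.7° = 2.099 m; N'_2 = 78·cos17.7° = 74.3; c'Δl = 8.61; W sinα = 23.7
Slice 3: Δl = 1.3/cos45.2° = 1.845 m; N'_3 = 23·cos45.2° = 16.2; c'Δl = 7.56; W sinα = 16.3
Σc'Δl = 21.5 kN/m; ΣN' = 122.4 kN/m; ΣW sinα = 36.8 kN/m
Resisting = 21.5 + 122.4·tan31.2° = 21.5 + 74.1 = 95.6 kN/m
FS = 95.6 / 36.8 = 2.598

FS = 2.60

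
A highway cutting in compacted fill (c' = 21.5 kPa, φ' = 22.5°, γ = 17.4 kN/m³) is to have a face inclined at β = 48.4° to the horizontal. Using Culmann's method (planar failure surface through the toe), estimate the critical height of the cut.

Culmann's analysis gives the critical failure plane at α_cr = (β + φ')/2 = (48.4 + 22.5)/2 = 35.5°, and the critical height
H_c = (4c'/γ) · sinβ cosφ' / [1 − cos(β − φ')]
    = (4·21.5/17.4) · sin48.4°·cos22.5° / [1 − cos(25.9°)]
    = 4.943 · 0.7478·0.9239 / [1 − 0.8996]
    = 4.943 · 0.6909 / 0.1004
    = 34.00 m

H_c = 34.00 m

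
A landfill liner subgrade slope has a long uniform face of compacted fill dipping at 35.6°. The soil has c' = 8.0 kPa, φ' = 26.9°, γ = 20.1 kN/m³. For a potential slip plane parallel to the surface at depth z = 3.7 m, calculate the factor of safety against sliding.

FS = 0.94

For an infinite slope with a slip plane parallel to the surface (no pore pressure): FS = [c' + γz cos²β tanφ'] / [γz sinβ cosβ].
γz = 20.1·3.7 = 74.37 kN/m²
Numerator = 8.0 + 74.37·cos²35.6°·tan26.9° = 8.0 + 74.37·0.6611·0.5073 = 32.945 kPa
Denominator = 74.37·sin35.6°·cos35.6° = 74.37·0.5821·0.8131 = 35.201 kPa
FS = 32.945 / 35.201 = 0.936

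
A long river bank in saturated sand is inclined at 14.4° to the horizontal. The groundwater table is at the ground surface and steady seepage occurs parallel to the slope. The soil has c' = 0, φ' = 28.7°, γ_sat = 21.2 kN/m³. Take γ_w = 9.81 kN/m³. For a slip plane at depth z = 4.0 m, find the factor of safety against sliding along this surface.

With seepage parallel to the slope and the water table at the surface, the effective normal stress on the slip plane uses the buoyant unit weight γ' = γ_sat − γ_w while the driving shear stress uses γ_sat:
FS = [c' + γ' z cos²β tanφ'] / [γ_sat z sinβ cosβ]
(For c' = 0 this reduces to FS = (γ'/γ_sat)·tanφ'/tanβ.)
γ' = 21.2 − 9.81 = 11.39 kN/m³
Numerator = 0.0 + 11.39·4.0·cos²14.4°·tan28.7° = 0.0 + 11.39·4.0·0.9382·0.5475 = 23.401 kPa
Denominator = 21.2·4.0·sin14.4°·cos14.4° = 21.2·4.0·0.2487·0.9686 = 20.426 kPa
FS = 23.401 / 20.426 = 1.146

FS = 1.15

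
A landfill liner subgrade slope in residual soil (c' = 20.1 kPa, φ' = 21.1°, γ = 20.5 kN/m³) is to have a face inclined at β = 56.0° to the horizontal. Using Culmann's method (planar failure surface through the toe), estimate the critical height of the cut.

H_c = 16.87 m

Culmann's analysis gives the critical failure plane at α_cr = (β + φ')/2 = (56.0 + 21.1)/2 = 38.5°, and the critical height
H_c = (4c'/γ) · sinβ cosφ' / [1 − cos(β − φ')]
    = (4·20.1/20.5) · sin56.0°·cos21.1° / [1 − cos(34.9°)]
    = 3.922 · 0.8290·0.9330 / [1 − 0.8202]
    = 3.922 · 0.7735 / 0.1798
    = 16.87 m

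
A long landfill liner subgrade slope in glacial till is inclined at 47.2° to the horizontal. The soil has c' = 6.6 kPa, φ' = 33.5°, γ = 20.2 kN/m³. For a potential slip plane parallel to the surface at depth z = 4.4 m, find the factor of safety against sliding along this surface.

FS = 0.76

For an infinite slope with a slip plane parallel to the surface (no pore pressure): FS = [c' + γz cos²β tanφ'] / [γz sinβ cosβ].
γz = 20.2·4.4 = 88.88 kN/m²
Numerator = 6.6 + 88.88·cos²47.2°·tan33.5° = 6.6 + 88.88·0.4616·0.6619 = 33.758 kPa
Denominator = 88.88·sin47.2°·cos47.2° = 88.88·0.7337·0.6794 = 44.309 kPa
FS = 33.758 / 44.309 = 0.762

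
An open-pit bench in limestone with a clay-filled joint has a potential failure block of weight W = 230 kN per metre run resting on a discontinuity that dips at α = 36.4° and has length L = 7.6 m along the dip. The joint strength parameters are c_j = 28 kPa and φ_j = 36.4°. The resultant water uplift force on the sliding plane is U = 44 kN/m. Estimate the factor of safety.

Resolving the block weight along and normal to the plane and applying the Mohr–Coulomb strength on the joint:
N' = W cosα − U = 230·cos36.4° − 44 = 141.1 kN/m
Driving force T = W sinα = 230·sin36.4° = 136.5 kN/m
Resisting force R = c_j·L + N'·tanφ_j = 28·7.6 + 141.1·tan36.4° = 212.8 + 104.0 = 316.8 kN/m
FS = R / T = 316.8 / 136.5 = 2.321

FS = 2.32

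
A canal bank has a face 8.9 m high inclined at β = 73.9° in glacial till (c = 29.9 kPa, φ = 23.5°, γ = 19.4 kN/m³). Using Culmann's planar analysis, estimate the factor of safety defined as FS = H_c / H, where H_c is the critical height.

H_c = (4c/γ) · sinβ cosφ / [1 − cos(β − φ)]
    = (4·29.9/19.4) · sin73.9°·cos23.5° / [1 − cos50.4°]
    = 6.165 · 0.8811 / 0.3626 = 14.98 m
FS = H_c / H = 14.98 / 8.9 = 1.683

FS = 1.68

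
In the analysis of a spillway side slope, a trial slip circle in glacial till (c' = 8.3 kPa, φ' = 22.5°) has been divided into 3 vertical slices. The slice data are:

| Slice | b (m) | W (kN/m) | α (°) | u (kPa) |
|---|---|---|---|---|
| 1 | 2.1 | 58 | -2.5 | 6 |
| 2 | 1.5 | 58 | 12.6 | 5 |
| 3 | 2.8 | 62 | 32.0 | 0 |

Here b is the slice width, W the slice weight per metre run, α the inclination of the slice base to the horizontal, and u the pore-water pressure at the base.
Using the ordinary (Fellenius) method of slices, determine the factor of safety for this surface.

Ordinary method of slices: FS = Σ[c'·Δl_i + (W_i cosα_i − u_i·Δl_i)·tanφ'] / Σ W_i sinα_i, with Δl_i = b_i / cosα_i.
Slice 1: Δl = 2.1/cos(-2.5°) = 2.102 m; N'_1 = 58·cos(-2.5°) − 6·2.102 = 45.3; c'Δl = 17.45; W sinα = -2.5
Slice 2: Δl = 1.5/cos12.6° = 1.537 m; N'_2 = 58·cos12.6° − 5·1.537 = 48.9; c'Δl = 12.76; W sinα = 12.7
Slice 3: Δl = 2.8/cos32.0° = 3.302 m; N'_3 = 62·cos32.0° − 0·3.302 = 52.6; c'Δl = 27.40; W sinα = 32.9
Σc'Δl = 57.6 kN/m; ΣN' = 146.8 kN/m; ΣW sinα = 43.0 kN/m
Resisting = 57.6 + 146.8·tan22.5° = 57.6 + 60.8 = 118.4 kN/m
FS = 118.4 / 43.0 = 2.756

FS = 2.76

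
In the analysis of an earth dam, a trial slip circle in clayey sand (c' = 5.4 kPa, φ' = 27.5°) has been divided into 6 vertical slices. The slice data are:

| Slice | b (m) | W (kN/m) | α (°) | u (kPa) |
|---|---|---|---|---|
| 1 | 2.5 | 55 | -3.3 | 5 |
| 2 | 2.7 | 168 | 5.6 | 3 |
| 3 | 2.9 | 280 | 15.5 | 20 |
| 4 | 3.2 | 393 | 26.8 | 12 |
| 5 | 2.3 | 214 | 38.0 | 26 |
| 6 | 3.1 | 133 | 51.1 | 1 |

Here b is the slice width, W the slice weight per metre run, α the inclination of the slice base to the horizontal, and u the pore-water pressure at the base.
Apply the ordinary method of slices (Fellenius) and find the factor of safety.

Ordinary method of slices: FS = Σ[c'·Δl_i + (W_i cosα_i − u_i·Δl_i)·tanφ'] / Σ W_i sinα_i, with Δl_i = b_i / cosα_i.
Slice 1: Δl = 2.5/cos(-3.3°) = 2.504 m; N'_1 = 55·cos(-3.3°) − 5·2.504 = 42.4; c'Δl = 13.52; W sinα = -3.2
Slice 2: Δl = 2.7/cos5.6° = 2.713 m; N'_2 = 168·cos5.6° − 3·2.713 = 159.1; c'Δl = 14.65; W sinα = 16.4
Slice 3: Δl = 2.9/cos15.5° = 3.009 m; N'_3 = 280·cos15.5° − 20·3.009 = 209.6; c'Δl = 16.25; W sinα = 74.8
Slice 4: Δl = 3.2/cos26.8° = 3.585 m; N'_4 = 393·cos26.8° − 12·3.585 = 307.8; c'Δl = 19.36; W sinα = 177.2
Slice 5: Δl = 2.3/cos38.0° = 2.919 m; N'_5 = 214·cos38.0° − 26·2.919 = 92.7; c'Δl = 15.76; W sinα = 131.8
Slice 6: Δl = 3.1/cos51.1° = 4.937 m; N'_6 = 133·cos51.1° − 1·4.937 = 78.6; c'Δl = 26.66; W sinα = 103.5
Σc'Δl = 106.2 kN/m; ΣN' = 890.2 kN/m; ΣW sinα = 500.5 kN/m
Resisting = 106.2 + 890.2·tan27.5° = 106.2 + 463.4 = 569.6 kN/m
FS = 569.6 / 500.5 = 1.138

FS = 1.14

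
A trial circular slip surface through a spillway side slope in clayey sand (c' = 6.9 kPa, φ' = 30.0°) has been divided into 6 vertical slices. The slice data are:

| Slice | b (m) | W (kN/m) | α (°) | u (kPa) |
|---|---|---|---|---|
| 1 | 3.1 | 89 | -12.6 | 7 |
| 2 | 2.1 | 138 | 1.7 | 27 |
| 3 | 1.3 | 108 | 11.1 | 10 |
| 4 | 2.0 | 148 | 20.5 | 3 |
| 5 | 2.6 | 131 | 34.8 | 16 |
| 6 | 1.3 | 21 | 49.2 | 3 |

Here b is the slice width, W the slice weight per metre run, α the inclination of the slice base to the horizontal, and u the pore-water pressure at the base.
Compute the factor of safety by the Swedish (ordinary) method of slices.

Ordinary method of slices: FS = Σ[c'·Δl_i + (W_i cosα_i − u_i·Δl_i)·tanφ'] / Σ W_i sinα_i, with Δl_i = b_i / cosα_i.
Slice 1: Δl = 3.1/cos(-12.6°) = 3.177 m; N'_1 = 89·cos(-12.6°) − 7·3.177 = 64.6; c'Δl = 21.92; W sinα = -19.4
Slice 2: Δl = 2.1/cos1.7° = 2.101 m; N'_2 = 138·cos1.7° − 27·2.101 = 81.2; c'Δl = 14.50; W sinα = 4.1
Slice 3: Δl = 1.3/cos11.1° = 1.325 m; N'_3 = 108·cos11.1° − 10·1.325 = 92.7; c'Δl = 9.14; W sinα = 20.8
Slice 4: Δl = 2.0/cos20.5° = 2.135 m; N'_4 = 148·cos20.5° − 3·2.135 = 132.2; c'Δl = 14.73; W sinα = 51.8
Slice 5: Δl = 2.6/cos34.8° = 3.166 m; N'_5 = 131·cos34.8° − 16·3.166 = 56.9; c'Δl = 21.85; W sinα = 74.8
Slice 6: Δl = 1.3/cos49.2° = 1.990 m; N'_6 = 21·cos49.2° − 3·1.990 = 7.8; c'Δl = 13.73; W sinα = 15.9
Σc'Δl = 95.9 kN/m; ΣN' = 435.5 kN/m; ΣW sinα = 148.0 kN/m
Resisting = 95.9 + 435.5·tan30.0° = 95.9 + 251.4 = 347.3 kN/m
FS = 347.3 / 148.0 = 2.347

FS = 2.35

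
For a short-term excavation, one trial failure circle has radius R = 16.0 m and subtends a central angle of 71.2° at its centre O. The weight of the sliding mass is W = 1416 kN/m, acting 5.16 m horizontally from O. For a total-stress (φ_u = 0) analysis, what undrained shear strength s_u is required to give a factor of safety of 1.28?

FS = s_u·L_a·R / (W·d), so s_u = FS·W·d / (L_a·R).
Arc length L_a = R·θ = 16.0·(71.2°·π/180) = 16.0·1.2427 = 19.88 m
s_u = 1.28·1416·5.16 / (19.88·16.0) = 9352.4 / 318.12 = 29.40 kPa

s_u = 29.4 kPa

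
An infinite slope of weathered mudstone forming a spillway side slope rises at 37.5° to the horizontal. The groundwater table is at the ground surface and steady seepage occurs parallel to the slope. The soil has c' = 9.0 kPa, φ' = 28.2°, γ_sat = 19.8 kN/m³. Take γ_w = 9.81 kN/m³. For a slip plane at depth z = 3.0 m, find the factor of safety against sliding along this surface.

FS = 0.67

With seepage parallel to the slope and the water table at the surface, the effective normal stress on the slip plane uses the buoyant unit weight γ' = γ_sat − γ_w while the driving shear stress uses γ_sat:
FS = [c' + γ' z cos²β tanφ'] / [γ_sat z sinβ cosβ]
γ' = 19.8 − 9.81 = 9.99 kN/m³
Numerator = 9.0 + 9.99·3.0·cos²37.5°·tan28.2° = 9.0 + 9.99·3.0·0.6294·0.5362 = 19.114 kPa
Denominator = 19.8·3.0·sin37.5°·cos37.5° = 19.8·3.0·0.6088·0.7934 = 28.688 kPa
FS = 19.114 / 28.688 = 0.666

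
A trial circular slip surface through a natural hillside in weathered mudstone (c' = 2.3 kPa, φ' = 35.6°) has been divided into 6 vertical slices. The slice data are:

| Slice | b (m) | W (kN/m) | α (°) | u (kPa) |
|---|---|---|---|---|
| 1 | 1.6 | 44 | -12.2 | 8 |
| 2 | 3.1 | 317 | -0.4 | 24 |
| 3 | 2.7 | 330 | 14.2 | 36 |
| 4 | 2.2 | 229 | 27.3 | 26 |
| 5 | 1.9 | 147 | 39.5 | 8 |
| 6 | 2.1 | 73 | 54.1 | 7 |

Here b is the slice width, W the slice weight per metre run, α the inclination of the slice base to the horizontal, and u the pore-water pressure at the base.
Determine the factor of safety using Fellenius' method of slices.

Ordinary method of slices: FS = Σ[c'·Δl_i + (W_i cosα_i − u_i·Δl_i)·tanφ'] / Σ W_i sinα_i, with Δl_i = b_i / cosα_i.
Slice 1: Δl = 1.6/cos(-12.2°) = 1.637 m; N'_1 = 44·cos(-12.2°) − 8·1.637 = 29.9; c'Δl = 3.77; W sinα = -9.3
Slice 2: Δl = 3.1/cos(-0.4°) = 3.100 m; N'_2 = 317·cos(-0.4°) − 24·3.100 = 242.6; c'Δl = 7.13; W sinα = -2.2
Slice 3: Δl = 2.7/cos14.2° = 2.785 m; N'_3 = 330·cos14.2° − 36·2.785 = 219.7; c'Δl = 6.41; W sinα = 81.0
Slice 4: Δl = 2.2/cos27.3° = 2.476 m; N'_4 = 229·cos27.3° − 26·2.476 = 139.1; c'Δl = 5.69; W sinα = 105.0
Slice 5: Δl = 1.9/cos39.5° = 2.462 m; N'_5 = 147·cos39.5° − 8·2.462 = 93.7; c'Δl = 5.66; W sinα = 93.5
Slice 6: Δl = 2.1/cos54.1° = 3.581 m; N'_6 = 73·cos54.1° − 7·3.581 = 17.7; c'Δl = 8.24; W sinα = 59.1
Σc'Δl = 36.9 kN/m; ΣN' = 742.7 kN/m; ΣW sinα = 327.1 kN/m
Resisting = 36.9 + 742.7·tan35.6° = 36.9 + 531.8 = 568.6 kN/m
FS = 568.6 / 327.1 = 1.738

FS = 1.74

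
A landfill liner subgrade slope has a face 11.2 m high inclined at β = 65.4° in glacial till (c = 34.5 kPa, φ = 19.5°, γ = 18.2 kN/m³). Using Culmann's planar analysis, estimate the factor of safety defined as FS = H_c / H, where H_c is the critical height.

FS = 1.91

H_c = (4c/γ) · sinβ cosφ / [1 − cos(β − φ)]
    = (4·34.5/18.2) · sin65.4°·cos19.5° / [1 − cos45.9°]
    = 7.582 · 0.8571 / 0.3041 = 21.37 m
FS = H_c / H = 21.37 / 11.2 = 1.908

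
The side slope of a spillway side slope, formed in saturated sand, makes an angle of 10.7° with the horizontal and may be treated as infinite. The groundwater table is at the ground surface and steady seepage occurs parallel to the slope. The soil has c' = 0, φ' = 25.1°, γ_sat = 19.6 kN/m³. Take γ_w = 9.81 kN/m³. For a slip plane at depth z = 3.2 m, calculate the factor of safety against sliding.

With seepage parallel to the slope and the water table at the surface, the effective normal stress on the slip plane uses the buoyant unit weight γ' = γ_sat − γ_w while the driving shear stress uses γ_sat:
FS = [c' + γ' z cos²β tanφ'] / [γ_sat z sinβ cosβ]
(For c' = 0 this reduces to FS = (γ'/γ_sat)·tanφ'/tanβ.)
γ' = 19.6 − 9.81 = 9.79 kN/m³
Numerator = 0.0 + 9.79·3.2·cos²10.7°·tan25.1° = 0.0 + 9.79·3.2·0.9655·0.4684 = 14.169 kPa
Denominator = 19.6·3.2·sin10.7°·cos10.7° = 19.6·3.2·0.1857·0.9826 = 11.443 kPa
FS = 14.169 / 11.443 = 1.238

FS = 1.24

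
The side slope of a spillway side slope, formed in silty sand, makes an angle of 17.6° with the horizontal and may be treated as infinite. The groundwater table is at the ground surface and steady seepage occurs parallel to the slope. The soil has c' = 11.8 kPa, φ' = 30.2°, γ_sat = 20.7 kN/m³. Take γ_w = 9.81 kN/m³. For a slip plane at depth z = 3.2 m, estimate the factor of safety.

With seepage parallel to the slope and the water table at the surface, the effective normal stress on the slip plane uses the buoyant unit weight γ' = γ_sat − γ_w while the driving shear stress uses γ_sat:
FS = [c' + γ' z cos²β tanφ'] / [γ_sat z sinβ cosβ]
γ' = 20.7 − 9.81 = 10.89 kN/m³
Numerator = 11.8 + 10.89·3.2·cos²17.6°·tan30.2° = 11.8 + 10.89·3.2·0.9086·0.5820 = 30.228 kPa
Denominator = 20.7·3.2·sin17.6°·cos17.6° = 20.7·3.2·0.3024·0.9532 = 19.091 kPa
FS = 30.228 / 19.091 = 1.583

FS = 1.58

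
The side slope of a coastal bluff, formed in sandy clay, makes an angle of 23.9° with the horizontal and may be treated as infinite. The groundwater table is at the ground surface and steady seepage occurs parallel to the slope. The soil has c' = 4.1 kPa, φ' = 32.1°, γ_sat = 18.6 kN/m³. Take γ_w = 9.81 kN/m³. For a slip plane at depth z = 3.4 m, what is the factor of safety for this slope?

With seepage parallel to the slope and the water table at the surface, the effective normal stress on the slip plane uses the buoyant unit weight γ' = γ_sat − γ_w while the driving shear stress uses γ_sat:
FS = [c' + γ' z cos²β tanφ'] / [γ_sat z sinβ cosβ]
γ' = 18.6 − 9.81 = 8.79 kN/m³
Numerator = 4.1 + 8.79·3.4·cos²23.9°·tan32.1° = 4.1 + 8.79·3.4·0.8359·0.6273 = 19.770 kPa
Denominator = 18.6·3.4·sin23.9°·cos23.9° = 18.6·3.4·0.4051·0.9143 = 23.424 kPa
FS = 19.770 / 23.424 = 0.844

FS = 0.84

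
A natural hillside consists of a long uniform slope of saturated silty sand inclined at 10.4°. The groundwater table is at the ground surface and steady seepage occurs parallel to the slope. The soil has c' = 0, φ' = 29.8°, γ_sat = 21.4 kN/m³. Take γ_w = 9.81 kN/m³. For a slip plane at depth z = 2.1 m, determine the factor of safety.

With seepage parallel to the slope and the water table at the surface, the effective normal stress on the slip plane uses the buoyant unit weight γ' = γ_sat − γ_w while the driving shear stress uses γ_sat:
FS = [c' + γ' z cos²β tanφ'] / [γ_sat z sinβ cosβ]
(For c' = 0 this reduces to FS = (γ'/γ_sat)·tanφ'/tanβ.)
γ' = 21.4 − 9.81 = 11.59 kN/m³
Numerator = 0.0 + 11.59·2.1·cos²10.4°·tan29.8° = 0.0 + 11.59·2.1·0.9674·0.5727 = 13.485 kPa
Denominator = 21.4·2.1·sin10.4°·cos10.4° = 21.4·2.1·0.1805·0.9836 = 7.979 kPa
FS = 13.485 / 7.979 = 1.690

FS = 1.69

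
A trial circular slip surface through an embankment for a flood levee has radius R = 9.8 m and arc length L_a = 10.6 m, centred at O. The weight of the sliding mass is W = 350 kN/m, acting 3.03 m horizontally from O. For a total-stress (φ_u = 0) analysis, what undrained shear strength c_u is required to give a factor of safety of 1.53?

c_u = 15.6 kPa

FS = c_u·L_a·R / (W·d), so c_u = FS·W·d / (L_a·R).
c_u = 1.53·350·3.03 / (10.60·9.8) = 1622.6 / 103.88 = 15.62 kPa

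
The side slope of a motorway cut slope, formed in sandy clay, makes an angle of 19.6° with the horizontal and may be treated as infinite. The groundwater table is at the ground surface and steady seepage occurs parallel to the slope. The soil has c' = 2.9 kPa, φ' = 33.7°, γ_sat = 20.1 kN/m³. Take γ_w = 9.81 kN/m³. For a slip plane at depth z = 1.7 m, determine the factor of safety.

With seepage parallel to the slope and the water table at the surface, the effective normal stress on the slip plane uses the buoyant unit weight γ' = γ_sat − γ_w while the driving shear stress uses γ_sat:
FS = [c' + γ' z cos²β tanφ'] / [γ_sat z sinβ cosβ]
γ' = 20.1 − 9.81 = 10.29 kN/m³
Numerator = 2.9 + 10.29·1.7·cos²19.6°·tan33.7° = 2.9 + 10.29·1.7·0.8875·0.6669 = 13.254 kPa
Denominator = 20.1·1.7·sin19.6°·cos19.6° = 20.1·1.7·0.3355·0.9421 = 10.798 kPa
FS = 13.254 / 10.798 = 1.227

FS = 1.23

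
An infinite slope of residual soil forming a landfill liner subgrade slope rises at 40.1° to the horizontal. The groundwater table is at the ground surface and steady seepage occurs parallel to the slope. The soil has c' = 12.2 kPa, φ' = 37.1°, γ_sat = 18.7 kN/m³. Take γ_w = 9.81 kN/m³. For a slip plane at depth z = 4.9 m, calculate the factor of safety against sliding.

With seepage parallel to the slope and the water table at the surface, the effective normal stress on the slip plane uses the buoyant unit weight γ' = γ_sat − γ_w while the driving shear stress uses γ_sat:
FS = [c' + γ' z cos²β tanφ'] / [γ_sat z sinβ cosβ]
γ' = 18.7 − 9.81 = 8.89 kN/m³
Numerator = 12.2 + 8.89·4.9·cos²40.1°·tan37.1° = 12.2 + 8.89·4.9·0.5851·0.7563 = 31.476 kPa
Denominator = 18.7·4.9·sin40.1°·cos40.1° = 18.7·4.9·0.6441·0.7649 = 45.146 kPa
FS = 31.476 / 45.146 = 0.697

FS = 0.70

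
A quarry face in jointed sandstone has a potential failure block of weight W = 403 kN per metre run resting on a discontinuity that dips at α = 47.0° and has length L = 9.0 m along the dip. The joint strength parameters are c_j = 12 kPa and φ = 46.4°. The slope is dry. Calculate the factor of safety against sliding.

FS = 1.35

Resolving the block weight along and normal to the plane and applying the Mohr–Coulomb strength on the joint:
N' = W cosα = 403·cos47.0° = 274.8 kN/m
Driving force T = W sinα = 403·sin47.0° = 294.7 kN/m
Resisting force R = c_j·L + N'·tanφ = 12·9.0 + 274.8·tan46.4° = 108.0 + 288.6 = 396.6 kN/m
FS = R / T = 396.6 / 294.7 = 1.346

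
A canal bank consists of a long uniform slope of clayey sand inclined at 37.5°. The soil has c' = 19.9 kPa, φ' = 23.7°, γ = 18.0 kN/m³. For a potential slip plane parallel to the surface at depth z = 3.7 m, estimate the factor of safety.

FS = 1.19

For an infinite slope with a slip plane parallel to the surface (no pore pressure): FS = [c' + γz cos²β tanφ'] / [γz sinβ cosβ].
γz = 18.0·3.7 = 66.60 kN/m²
Numerator = 19.9 + 66.60·cos²37.5°·tan23.7° = 19.9 + 66.60·0.6294·0.4390 = 38.301 kPa
Denominator = 66.60·sin37.5°·cos37.5° = 66.60·0.6088·0.7934 = 32.165 kPa
FS = 38.301 / 32.165 = 1.191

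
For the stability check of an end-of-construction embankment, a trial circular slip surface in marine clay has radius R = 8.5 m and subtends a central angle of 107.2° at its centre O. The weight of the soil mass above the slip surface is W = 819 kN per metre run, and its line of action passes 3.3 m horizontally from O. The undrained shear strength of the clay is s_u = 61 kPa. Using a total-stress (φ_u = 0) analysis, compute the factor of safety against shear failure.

Taking moments about the centre O, the resisting moment is provided by the undrained shear strength acting along the arc:
Arc length L_a = R·θ = 8.5·(107.2°·π/180) = 8.5·1.8710 = 15.90 m
M_R = s_u·L_a·R = 61·15.90·8.5 = 8245.9 kN·m/m
M_D = W·d = 819·3.3 = 2702.7 kN·m/m
FS = M_R / M_D = 8245.9 / 2702.7 = 3.051

FS = 3.05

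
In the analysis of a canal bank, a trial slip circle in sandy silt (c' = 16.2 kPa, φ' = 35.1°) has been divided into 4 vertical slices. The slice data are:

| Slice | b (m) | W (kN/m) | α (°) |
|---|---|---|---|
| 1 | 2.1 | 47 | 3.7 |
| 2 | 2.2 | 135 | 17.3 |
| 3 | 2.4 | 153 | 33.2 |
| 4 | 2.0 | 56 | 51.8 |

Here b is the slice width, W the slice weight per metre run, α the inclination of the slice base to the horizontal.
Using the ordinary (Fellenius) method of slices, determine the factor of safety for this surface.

FS = 2.39

Ordinary method of slices: FS = Σ[c'·Δl_i + (W_i cosα_i)·tanφ'] / Σ W_i sinα_i, with Δl_i = b_i / cosα_i.
Slice 1: Δl = 2.1/cos3.7° = 2.104 m; N'_1 = 47·cos3.7° = 46.9; c'Δl = 34.09; W sinα = 3.0
Slice 2: Δl = 2.2/cos17.3° = 2.304 m; N'_2 = 135·cos17.3° = 128.9; c'Δl = 37.33; W sinα = 40.1
Slice 3: Δl = 2.4/cos33.2° = 2.868 m; N'_3 = 153·cos33.2° = 128.0; c'Δl = 46.46; W sinα = 83.8
Slice 4: Δl = 2.0/cos51.8° = 3.234 m; N'_4 = 56·cos51.8° = 34.6; c'Δl = 52.39; W sinα = 44.0
Σc'Δl = 170.3 kN/m; ΣN' = 338.5 kN/m; ΣW sinα = 171.0 kN/m
Resisting = 170.3 + 338.5·tan35.1° = 170.3 + 237.9 = 408.1 kN/m
FS = 408.1 / 171.0 = 2.387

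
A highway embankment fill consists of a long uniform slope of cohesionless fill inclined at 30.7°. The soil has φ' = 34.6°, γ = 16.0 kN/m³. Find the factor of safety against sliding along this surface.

FS = 1.16

For a dry cohesionless infinite slope the factor of safety is FS = tanφ' / tanβ.
FS = tan34.6° / tan30.7° = 0.6899 / 0.5938 = 1.162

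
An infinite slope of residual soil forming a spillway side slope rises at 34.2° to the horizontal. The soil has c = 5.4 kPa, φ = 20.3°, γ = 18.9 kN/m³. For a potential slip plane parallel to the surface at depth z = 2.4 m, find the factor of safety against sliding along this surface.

For an infinite slope with a slip plane parallel to the surface (no pore pressure): FS = [c + γz cos²β tanφ] / [γz sinβ cosβ].
γz = 18.9·2.4 = 45.36 kN/m²
Numerator = 5.4 + 45.36·cos²34.2°·tan20.3° = 5.4 + 45.36·0.6841·0.3699 = 16.878 kPa
Denominator = 45.36·sin34.2°·cos34.2° = 45.36·0.5621·0.8271 = 21.087 kPa
FS = 16.878 / 21.087 = 0.800

FS = 0.80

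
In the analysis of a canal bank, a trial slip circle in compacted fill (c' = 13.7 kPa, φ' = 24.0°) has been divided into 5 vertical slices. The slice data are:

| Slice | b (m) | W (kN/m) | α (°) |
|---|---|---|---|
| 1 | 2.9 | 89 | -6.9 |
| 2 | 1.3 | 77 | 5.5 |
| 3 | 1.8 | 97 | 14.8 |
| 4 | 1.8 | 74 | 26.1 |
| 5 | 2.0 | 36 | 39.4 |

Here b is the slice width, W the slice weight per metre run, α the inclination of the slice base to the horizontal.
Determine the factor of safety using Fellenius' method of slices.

Ordinary method of slices: FS = Σ[c'·Δl_i + (W_i cosα_i)·tanφ'] / Σ W_i sinα_i, with Δl_i = b_i / cosα_i.
Slice 1: Δl = 2.9/cos(-6.9°) = 2.921 m; N'_1 = 89·cos(-6.9°) = 88.4; c'Δl = 40.02; W sinα = -10.7
Slice 2: Δl = 1.3/cos5.5° = 1.306 m; N'_2 = 77·cos5.5° = 76.6; c'Δl = 17.89; W sinα = 7.4
Slice 3: Δl = 1.8/cos14.8° = 1.862 m; N'_3 = 97·cos14.8° = 93.8; c'Δl = 25.51; W sinα = 24.8
Slice 4: Δl = 1.8/cos26.1° = 2.004 m; N'_4 = 74·cos26.1° = 66.5; c'Δl = 27.46; W sinα = 32.6
Slice 5: Δl = 2.0/cos39.4° = 2.588 m; N'_5 = 36·cos39.4° = 27.8; c'Δl = 35.46; W sinα = 22.9
Σc'Δl = 146.3 kN/m; ΣN' = 353.1 kN/m; ΣW sinα = 76.9 kN/m
Resisting = 146.3 + 353.1·tan24.0° = 146.3 + 157.2 = 303.5 kN/m
FS = 303.5 / 76.9 = 3.948

FS = 3.95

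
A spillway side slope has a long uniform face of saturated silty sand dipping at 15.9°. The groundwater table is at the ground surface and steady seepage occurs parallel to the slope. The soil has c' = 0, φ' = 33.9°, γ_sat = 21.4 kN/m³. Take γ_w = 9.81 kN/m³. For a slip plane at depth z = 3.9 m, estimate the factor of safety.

FS = 1.28

With seepage parallel to the slope and the water table at the surface, the effective normal stress on the slip plane uses the buoyant unit weight γ' = γ_sat − γ_w while the driving shear stress uses γ_sat:
FS = [c' + γ' z cos²β tanφ'] / [γ_sat z sinβ cosβ]
(For c' = 0 this reduces to FS = (γ'/γ_sat)·tanφ'/tanβ.)
γ' = 21.4 − 9.81 = 11.59 kN/m³
Numerator = 0.0 + 11.59·3.9·cos²15.9°·tan33.9° = 0.0 + 11.59·3.9·0.9249·0.6720 = 28.094 kPa
Denominator = 21.4·3.9·sin15.9°·cos15.9° = 21.4·3.9·0.2740·0.9617 = 21.990 kPa
FS = 28.094 / 21.990 = 1.278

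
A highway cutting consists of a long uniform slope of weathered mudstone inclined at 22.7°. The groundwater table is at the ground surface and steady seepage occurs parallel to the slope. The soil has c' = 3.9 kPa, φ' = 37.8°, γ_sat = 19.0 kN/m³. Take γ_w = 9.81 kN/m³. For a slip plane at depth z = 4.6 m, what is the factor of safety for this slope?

FS = 1.02

With seepage parallel to the slope and the water table at the surface, the effective normal stress on the slip plane uses the buoyant unit weight γ' = γ_sat − γ_w while the driving shear stress uses γ_sat:
FS = [c' + γ' z cos²β tanφ'] / [γ_sat z sinβ cosβ]
γ' = 19.0 − 9.81 = 9.19 kN/m³
Numerator = 3.9 + 9.19·4.6·cos²22.7°·tan37.8° = 3.9 + 9.19·4.6·0.8511·0.7757 = 31.808 kPa
Denominator = 19.0·4.6·sin22.7°·cos22.7° = 19.0·4.6·0.3859·0.9225 = 31.116 kPa
FS = 31.808 / 31.116 = 1.022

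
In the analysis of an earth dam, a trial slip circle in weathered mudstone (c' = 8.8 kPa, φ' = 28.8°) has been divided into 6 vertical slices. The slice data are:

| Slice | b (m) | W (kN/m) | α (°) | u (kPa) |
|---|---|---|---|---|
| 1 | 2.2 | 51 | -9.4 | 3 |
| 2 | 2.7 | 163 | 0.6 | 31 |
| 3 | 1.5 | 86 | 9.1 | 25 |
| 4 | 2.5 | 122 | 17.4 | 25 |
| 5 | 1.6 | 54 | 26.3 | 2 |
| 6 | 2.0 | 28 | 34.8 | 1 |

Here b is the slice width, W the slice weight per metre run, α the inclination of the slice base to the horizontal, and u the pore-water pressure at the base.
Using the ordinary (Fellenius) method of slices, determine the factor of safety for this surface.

Ordinary method of slices: FS = Σ[c'·Δl_i + (W_i cosα_i − u_i·Δl_i)·tanφ'] / Σ W_i sinα_i, with Δl_i = b_i / cosα_i.
Slice 1: Δl = 2.2/cos(-9.4°) = 2.230 m; N'_1 = 51·cos(-9.4°) − 3·2.230 = 43.6; c'Δl = 19.62; W sinα = -8.3
Slice 2: Δl = 2.7/cos0.6° = 2.700 m; N'_2 = 163·cos0.6° − 31·2.700 = 79.3; c'Δl = 23.76; W sinα = 1.7
Slice 3: Δl = 1.5/cos9.1° = 1.519 m; N'_3 = 86·cos9.1° − 25·1.519 = 46.9; c'Δl = 13.37; W sinα = 13.6
Slice 4: Δl = 2.5/cos17.4° = 2.620 m; N'_4 = 122·cos17.4° − 25·2.620 = 50.9; c'Δl = 23.05; W sinα = 36.5
Slice 5: Δl = 1.6/cos26.3° = 1.785 m; N'_5 = 54·cos26.3° − 2·1.785 = 44.8; c'Δl = 15.71; W sinα = 23.9
Slice 6: Δl = 2.0/cos34.8° = 2.436 m; N'_6 = 28·cos34.8° − 1·2.436 = 20.6; c'Δl = 21.43; W sinα = 16.0
Σc'Δl = 116.9 kN/m; ΣN' = 286.2 kN/m; ΣW sinα = 83.4 kN/m
Resisting = 116.9 + 286.2·tan28.8° = 116.9 + 157.3 = 274.3 kN/m
FS = 274.3 / 83.4 = 3.290

FS = 3.29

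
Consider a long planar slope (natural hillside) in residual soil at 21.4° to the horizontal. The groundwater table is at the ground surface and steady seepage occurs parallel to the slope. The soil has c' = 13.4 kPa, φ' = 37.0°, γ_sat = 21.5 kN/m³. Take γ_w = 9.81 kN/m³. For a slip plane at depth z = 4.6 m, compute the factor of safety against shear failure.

FS = 1.44

With seepage parallel to the slope and the water table at the surface, the effective normal stress on the slip plane uses the buoyant unit weight γ' = γ_sat − γ_w while the driving shear stress uses γ_sat:
FS = [c' + γ' z cos²β tanφ'] / [γ_sat z sinβ cosβ]
γ' = 21.5 − 9.81 = 11.69 kN/m³
Numerator = 13.4 + 11.69·4.6·cos²21.4°·tan37.0° = 13.4 + 11.69·4.6·0.8669·0.7536 = 48.527 kPa
Denominator = 21.5·4.6·sin21.4°·cos21.4° = 21.5·4.6·0.3649·0.9311 = 33.598 kPa
FS = 48.527 / 33.598 = 1.444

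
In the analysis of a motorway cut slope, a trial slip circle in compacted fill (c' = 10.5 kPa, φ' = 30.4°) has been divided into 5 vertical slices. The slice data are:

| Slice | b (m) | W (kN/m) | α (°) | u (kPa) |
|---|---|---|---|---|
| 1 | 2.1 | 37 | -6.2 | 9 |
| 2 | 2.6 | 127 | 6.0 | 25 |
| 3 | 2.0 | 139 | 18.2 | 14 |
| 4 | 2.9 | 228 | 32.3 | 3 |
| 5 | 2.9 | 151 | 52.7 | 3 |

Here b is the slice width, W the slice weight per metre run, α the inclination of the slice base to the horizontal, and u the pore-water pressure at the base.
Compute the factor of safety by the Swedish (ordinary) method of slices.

FS = 1.41

Ordinary method of slices: FS = Σ[c'·Δl_i + (W_i cosα_i − u_i·Δl_i)·tanφ'] / Σ W_i sinα_i, with Δl_i = b_i / cosα_i.
Slice 1: Δl = 2.1/cos(-6.2°) = 2.112 m; N'_1 = 37·cos(-6.2°) − 9·2.112 = 17.8; c'Δl = 22.18; W sinα = -4.0
Slice 2: Δl = 2.6/cos6.0° = 2.614 m; N'_2 = 127·cos6.0° − 25·2.614 = 60.9; c'Δl = 27.45; W sinα = 13.3
Slice 3: Δl = 2.0/cos18.2° = 2.105 m; N'_3 = 139·cos18.2° − 14·2.105 = 102.6; c'Δl = 22.11; W sinα = 43.4
Slice 4: Δl = 2.9/cos32.3° = 3.431 m; N'_4 = 228·cos32.3° − 3·3.431 = 182.4; c'Δl = 36.02; W sinα = 121.8
Slice 5: Δl = 2.9/cos52.7° = 4.786 m; N'_5 = 151·cos52.7° − 3·4.786 = 77.1; c'Δl = 50.25; W sinα = 120.1
Σc'Δl = 158.0 kN/m; ΣN' = 440.9 kN/m; ΣW sinα = 294.6 kN/m
Resisting = 158.0 + 440.9·tan30.4° = 158.0 + 258.7 = 416.7 kN/m
FS = 416.7 / 294.6 = 1.414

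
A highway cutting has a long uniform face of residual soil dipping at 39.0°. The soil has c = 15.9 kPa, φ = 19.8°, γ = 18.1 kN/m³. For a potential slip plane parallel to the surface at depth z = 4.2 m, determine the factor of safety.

For an infinite slope with a slip plane parallel to the surface (no pore pressure): FS = [c + γz cos²β tanφ] / [γz sinβ cosβ].
γz = 18.1·4.2 = 76.02 kN/m²
Numerator = 15.9 + 76.02·cos²39.0°·tan19.8° = 15.9 + 76.02·0.6040·0.3600 = 32.430 kPa
Denominator = 76.02·sin39.0°·cos39.0° = 76.02·0.6293·0.7771 = 37.179 kPa
FS = 32.430 / 37.179 = 0.872

FS = 0.87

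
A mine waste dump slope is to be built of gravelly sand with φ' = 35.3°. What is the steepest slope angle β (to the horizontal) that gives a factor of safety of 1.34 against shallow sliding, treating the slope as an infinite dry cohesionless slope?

β = 27.9°

For an infinite dry cohesionless slope FS = tanφ'/tanβ, so tanβ = tanφ' / FS.
tanβ = tan35.3° / 1.34 = 0.7080 / 1.34 = 0.5284
β = arctan(0.5284) = 27.85°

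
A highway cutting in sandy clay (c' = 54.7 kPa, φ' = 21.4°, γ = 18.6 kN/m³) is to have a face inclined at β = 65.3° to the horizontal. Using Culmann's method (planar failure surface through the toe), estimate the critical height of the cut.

Culmann's analysis gives the critical failure plane at α_cr = (β + φ')/2 = (65.3 + 21.4)/2 = 43.3°, and the critical height
H_c = (4c'/γ) · sinβ cosφ' / [1 − cos(β − φ')]
    = (4·54.7/18.6) · sin65.3°·cos21.4° / [1 − cos(43.9°)]
    = 11.763 · 0.9085·0.9311 / [1 − 0.7206]
    = 11.763 · 0.8459 / 0.2794
    = 35.61 m

H_c = 35.61 m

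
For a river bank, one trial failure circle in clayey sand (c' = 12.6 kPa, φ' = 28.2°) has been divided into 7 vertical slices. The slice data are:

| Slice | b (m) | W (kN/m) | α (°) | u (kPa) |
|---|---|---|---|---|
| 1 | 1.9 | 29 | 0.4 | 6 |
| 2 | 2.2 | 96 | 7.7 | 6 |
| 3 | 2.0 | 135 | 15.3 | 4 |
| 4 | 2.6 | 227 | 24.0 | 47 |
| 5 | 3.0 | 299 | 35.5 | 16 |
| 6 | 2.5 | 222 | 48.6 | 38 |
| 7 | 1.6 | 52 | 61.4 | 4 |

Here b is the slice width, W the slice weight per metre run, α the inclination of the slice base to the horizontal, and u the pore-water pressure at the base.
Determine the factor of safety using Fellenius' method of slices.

FS = 0.98

Ordinary method of slices: FS = Σ[c'·Δl_i + (W_i cosα_i − u_i·Δl_i)·tanφ'] / Σ W_i sinα_i, with Δl_i = b_i / cosα_i.
Slice 1: Δl = 1.9/cos0.4° = 1.900 m; N'_1 = 29·cos0.4° − 6·1.900 = 17.6; c'Δl = 23.94; W sinα = 0.2
Slice 2: Δl = 2.2/cos7.7° = 2.220 m; N'_2 = 96·cos7.7° − 6·2.220 = 81.8; c'Δl = 27.97; W sinα = 12.9
Slice 3: Δl = 2.0/cos15.3° = 2.073 m; N'_3 = 135·cos15.3° − 4·2.073 = 121.9; c'Δl = 26.13; W sinα = 35.6
Slice 4: Δl = 2.6/cos24.0° = 2.846 m; N'_4 = 227·cos24.0° − 47·2.846 = 73.6; c'Δl = 35.86; W sinα = 92.3
Slice 5: Δl = 3.0/cos35.5° = 3.685 m; N'_5 = 299·cos35.5° − 16·3.685 = 184.5; c'Δl = 46.43; W sinα = 173.6
Slice 6: Δl = 2.5/cos48.6° = 3.780 m; N'_6 = 222·cos48.6° − 38·3.780 = 3.2; c'Δl = 47.63; W sinα = 166.5
Slice 7: Δl = 1.6/cos61.4° = 3.342 m; N'_7 = 52·cos61.4° − 4·3.342 = 11.5; c'Δl = 42.11; W sinα = 45.7
Σc'Δl = 250.1 kN/m; ΣN' = 494.1 kN/m; ΣW sinα = 526.8 kN/m
Resisting = 250.1 + 494.1·tan28.2° = 250.1 + 264.9 = 515.0 kN/m
FS = 515.0 / 526.8 = 0.978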